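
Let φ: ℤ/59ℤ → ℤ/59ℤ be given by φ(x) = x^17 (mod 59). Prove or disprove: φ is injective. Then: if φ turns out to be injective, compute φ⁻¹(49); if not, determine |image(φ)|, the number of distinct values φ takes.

22

Since 59 is prime, the nonzero elements of ℤ/59ℤ form a cyclic group of order 58.
As gcd(17, 58) = 1, raising to the 17th power is a bijection on this group: if a^17 ≡ b^17 then (ab^{−1})^17 = 1, and the only element of order dividing gcd(17, 58) = 1 is 1, so a = b.
With φ(0) = 0 this makes φ injective on all of ℤ/59ℤ, hence bijective (finite equal-size domain and codomain). In particular φ is injective.
Since φ is injective, we find the preimage of 49. The inverse of x ↦ x^17 on (ℤ/59ℤ)^× is x ↦ x^41, because 17·41 = 697 = 12·58 + 1 ≡ 1 (mod 58) and x^{58} = 1 for x ≠ 0 (Fermat). So φ⁻¹(49) = 49^41 mod 59.
Repeated squaring mod 59: 49^1 ≡ 49, 49^2 ≡ 49² = 2401 ≡ 41, 49^4 ≡ 41² = 1681 ≡ 29, 49^8 ≡ 29² = 841 ≡ 15, 49^16 ≡ 15² = 225 ≡ 48, 49^32 ≡ 48² = 2304 ≡ 3. Since 41 = 32 + 8 + 1, 49^41 ≡ 3·15·49: 3·15 = 45, then 45·49 = 2205 ≡ 22. So 49^41 ≡ 22 (mod 59).
Hence φ⁻¹(49) = 22.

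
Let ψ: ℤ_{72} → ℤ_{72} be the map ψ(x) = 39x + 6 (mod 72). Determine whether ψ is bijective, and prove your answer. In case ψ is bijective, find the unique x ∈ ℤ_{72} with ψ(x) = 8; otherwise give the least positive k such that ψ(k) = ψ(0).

We have gcd(39, 72) = 3 > 1. Taking a = 0 and b = 24: ψ(0) = 6 and ψ(24) = 39·24 + 6 = 942 ≡ 6 (mod 72).
So ψ(0) = ψ(24) while 0 ≠ 24, hence ψ is not injective, hence not bijective.
Since ψ is not bijective, we find the least positive k with ψ(k) = ψ(0): this means 39k ≡ 0 (mod 72), i.e. 72 ∣ 39k. Since gcd(39, 72) = 3, dividing through by 3 this holds exactly when 24 ∣ 13k, and as gcd(13, 24) = 1, exactly when 24 ∣ k.
The smallest positive such k is 24.

24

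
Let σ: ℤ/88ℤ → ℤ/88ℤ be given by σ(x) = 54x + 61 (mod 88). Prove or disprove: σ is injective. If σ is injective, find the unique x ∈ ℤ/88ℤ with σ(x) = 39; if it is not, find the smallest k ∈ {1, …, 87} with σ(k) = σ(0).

We have gcd(54, 88) = 2 > 1. Taking a = 0 and b = 44: σ(0) = 61 and σ(44) = 54·44 + 61 = 2437 ≡ 61 (mod 88).
So σ(0) = σ(44) while 0 ≠ 44, hence σ is not injective.
Since σ is not injective, we find the least positive k with σ(k) = σ(0): this means 54k ≡ 0 (mod 88), i.e. 88 ∣ 54k. Since gcd(54, 88) = 2, dividing through by 2 this holds exactly when 44 ∣ 27k, and as gcd(27, 44) = 1, exactly when 44 ∣ k.
The smallest positive such k is 44.

44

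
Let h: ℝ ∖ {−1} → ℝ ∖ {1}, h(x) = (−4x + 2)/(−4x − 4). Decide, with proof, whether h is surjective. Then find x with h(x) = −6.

-11/14

For any y ≠ 1, solving y(−4x − 4) = −4x + 2 for x gives a well-defined x ≠ −1. So h is surjective.
Solving h(x) = −6: cross-multiplying gives −4x + 2 = −6(−4x − 4), which rearranges to −28x = 22, so x = −11/14.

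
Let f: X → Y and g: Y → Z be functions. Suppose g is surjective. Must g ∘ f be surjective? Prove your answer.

No. Take X = {0}, Y = Z = {0, 1, 2}, f(0) = 0, and g = identity (surjective).
Then (g ∘ f)(0) = 0, and 2 ∈ Z has no preimage under g ∘ f, so g ∘ f is not surjective.

not surjective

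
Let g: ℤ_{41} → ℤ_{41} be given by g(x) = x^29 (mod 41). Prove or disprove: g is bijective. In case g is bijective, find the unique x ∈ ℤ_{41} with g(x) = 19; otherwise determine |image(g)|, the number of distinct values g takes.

Since 41 is prime, the nonzero elements of ℤ_{41} form a cyclic group of order 40.
As gcd(29, 40) = 1, raising to the 29th power is a bijection on this group: if s^29 ≡ t^29 then (st^{−1})^29 = 1, and the only element of order dividing gcd(29, 40) = 1 is 1, so s = t.
With g(0) = 0 this makes g injective on all of ℤ_{41}, hence bijective (finite equal-size domain and codomain). In particular g is bijective.
Since g is bijective, we find the preimage of 19. The inverse of x ↦ x^29 on (ℤ_{41})^× is x ↦ x^29, because 29·29 = 841 = 21·40 + 1 ≡ 1 (mod 40) and x^{40} = 1 for x ≠ 0 (Fermat). So g⁻¹(19) = 19^29 mod 41.
Repeated squaring mod 41: 19^1 ≡ 19, 19^2 ≡ 19² = 361 ≡ 33, 19^4 ≡ 33² = 1089 ≡ 23, 19^8 ≡ 23² = 529 ≡ 37, 19^16 ≡ 37² = 1369 ≡ 16. Since 29 = 16 + 8 + 4 + 1, 19^29 ≡ 16·37·23·19: 16·37 = 592 ≡ 18, then 18·23 = 414 ≡ 4, then 4·19 = 76 ≡ 35. So 19^29 ≡ 35 (mod 41).
Hence g⁻¹(19) = 35.

35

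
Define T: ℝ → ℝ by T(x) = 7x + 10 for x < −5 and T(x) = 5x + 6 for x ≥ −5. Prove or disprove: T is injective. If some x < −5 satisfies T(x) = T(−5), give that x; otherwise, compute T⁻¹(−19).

Both pieces are strictly increasing (slopes 7 and 5), so each is injective on its own interval.
The left piece maps (−∞, −5) onto (−∞, −25); the right piece maps [−5, ∞) onto [−19, ∞).
These images are disjoint, so no value is attained by both pieces. So T is injective.
Because the two images are disjoint, no x < −5 has T(x) = T(−5), so we compute T⁻¹(−19): −19 lies in [−19, ∞), so solve 5x + 6 = −19: x = (−19 − 6)/5 = −5.

-5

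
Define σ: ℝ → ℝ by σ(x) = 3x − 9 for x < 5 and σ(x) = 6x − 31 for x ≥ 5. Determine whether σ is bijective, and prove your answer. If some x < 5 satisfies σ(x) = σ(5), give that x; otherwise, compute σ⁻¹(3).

Both pieces are strictly increasing (slopes 3 and 6), so each is injective on its own interval.
The left piece maps (−∞, 5) onto (−∞, 6); the right piece maps [5, ∞) onto [−1, ∞).
These images overlap. In particular σ(5) = −1 (right piece), and solving 3x − 9 = −1 on the left piece gives x = 8/3 < 5.
So σ(8/3) = σ(5) with 8/3 ≠ 5, and σ is not injective, hence not bijective. This x = 8/3 is the requested value below 5.

8/3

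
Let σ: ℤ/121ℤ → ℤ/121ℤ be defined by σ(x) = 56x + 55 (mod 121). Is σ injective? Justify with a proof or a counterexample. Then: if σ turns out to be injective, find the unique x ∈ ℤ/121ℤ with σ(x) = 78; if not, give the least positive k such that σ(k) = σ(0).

89

If σ(s) = σ(t), then 56s ≡ 56t (mod 121). Because gcd(56, 121) = 1, we may cancel 56 to get s ≡ t (mod 121).
Hence σ is injective.
We now compute 56⁻¹ mod 121 explicitly. Euclid's algorithm: 121 = 2·56 + 9, 56 = 6·9 + 2, 9 = 4·2 + 1; back-substituting gives 1 = 67·56 − 31·121, so 56⁻¹ ≡ 67 (mod 121).
Since σ is injective, we compute σ⁻¹(78): solve 56x + 55 ≡ 78 (mod 121), i.e. 56x ≡ 23 (mod 121).
Multiplying by 56⁻¹ = 67 gives x ≡ 67·23 = 1541 = 12·121 + 89 ≡ 89 (mod 121).
Check: σ(89) = 56·89 + 55 = 5039 = 41·121 + 78 ≡ 78 (mod 121).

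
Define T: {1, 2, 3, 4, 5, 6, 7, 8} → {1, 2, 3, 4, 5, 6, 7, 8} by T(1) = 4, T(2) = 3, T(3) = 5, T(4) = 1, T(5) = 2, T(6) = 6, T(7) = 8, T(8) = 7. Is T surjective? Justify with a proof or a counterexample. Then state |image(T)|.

8

Every element of the codomain has a preimage: 1 = T(4), 2 = T(5), 3 = T(2), 4 = T(1), 5 = T(3), 6 = T(6), 7 = T(8), 8 = T(7).
Therefore T is surjective.
The image of T is {1, 2, 3, 4, 5, 6, 7, 8}, which has 8 elements.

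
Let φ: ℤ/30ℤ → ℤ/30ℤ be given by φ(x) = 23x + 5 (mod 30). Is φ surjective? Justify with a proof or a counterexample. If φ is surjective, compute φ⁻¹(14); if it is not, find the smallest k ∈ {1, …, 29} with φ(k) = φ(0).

3

Since gcd(23, 30) = 1, 23 is invertible modulo 30. Euclid's algorithm: 30 = 1·23 + 7, 23 = 3·7 + 2, 7 = 3·2 + 1; back-substituting gives 1 = 17·23 − 13·30, so 23⁻¹ ≡ 17 (mod 30).
Then y ↦ 17(y − 5) is a two-sided inverse to φ, so every y ∈ ℤ/30ℤ has a preimage.
Therefore φ is surjective.
Since φ is surjective, we find φ⁻¹(14): we need 23x ≡ 14 − 5 ≡ 9 (mod 30). Using 23⁻¹ = 17: x ≡ 17·9 = 153 = 5·30 + 3, so x = 3.
Check: φ(3) = 23·3 + 5 = 74 = 2·30 + 14 ≡ 14 (mod 30).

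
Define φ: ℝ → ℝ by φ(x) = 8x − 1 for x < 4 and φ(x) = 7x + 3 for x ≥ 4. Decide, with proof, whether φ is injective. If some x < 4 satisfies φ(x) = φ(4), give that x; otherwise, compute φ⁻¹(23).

3

Both pieces are strictly increasing (slopes 8 and 7), so each is injective on its own interval.
The left piece maps (−∞, 4) onto (−∞, 31); the right piece maps [4, ∞) onto [31, ∞).
These images are disjoint, so no value is attained by both pieces. So φ is injective.
Because the two images are disjoint, no x < 4 has φ(x) = φ(4), so we compute φ⁻¹(23): 23 lies in (−∞, 31), so solve 8x − 1 = 23: x = (23 + 1)/8 = 3.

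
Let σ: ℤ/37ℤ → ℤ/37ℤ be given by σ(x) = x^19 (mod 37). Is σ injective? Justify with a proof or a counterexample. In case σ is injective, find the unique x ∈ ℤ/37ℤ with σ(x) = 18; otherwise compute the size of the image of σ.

19

Since 37 is prime, the nonzero elements of ℤ/37ℤ form a cyclic group of order 36.
As gcd(19, 36) = 1, raising to the 19th power is a bijection on this group: if u^19 ≡ v^19 then (uv^{−1})^19 = 1, and the only element of order dividing gcd(19, 36) = 1 is 1, so u = v.
With σ(0) = 0 this makes σ injective on all of ℤ/37ℤ, hence bijective (finite equal-size domain and codomain). In particular σ is injective.
Since σ is injective, we find the preimage of 18. The inverse of x ↦ x^19 on (ℤ/37ℤ)^× is x ↦ x^19, because 19·19 = 361 = 10·36 + 1 ≡ 1 (mod 36) and x^{36} = 1 for x ≠ 0 (Fermat). So σ⁻¹(18) = 18^19 mod 37.
Repeated squaring mod 37: 18^1 ≡ 18, 18^2 ≡ 18² = 324 ≡ 28, 18^4 ≡ 28² = 784 ≡ 7, 18^8 ≡ 7² = 49 ≡ 12, 18^16 ≡ 12² = 144 ≡ 33. Since 19 = 16 + 2 + 1, 18^19 ≡ 33·28·18: 33·28 = 924 ≡ 36, then 36·18 = 648 ≡ 19. So 18^19 ≡ 19 (mod 37).
Hence σ⁻¹(18) = 19.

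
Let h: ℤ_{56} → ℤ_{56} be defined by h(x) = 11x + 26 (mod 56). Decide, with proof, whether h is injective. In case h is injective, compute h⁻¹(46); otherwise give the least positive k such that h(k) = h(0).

12

Recall that h is injective if h(u) = h(v) implies u = v.
If h(u) = h(v), then 11u ≡ 11v (mod 56). Because gcd(11, 56) = 1, we may cancel 11 to get u ≡ v (mod 56).
Therefore h is injective.
We now compute 11⁻¹ mod 56 explicitly. Euclid's algorithm: 56 = 5·11 + 1; back-substituting gives 1 = 51·11 − 10·56, so 11⁻¹ ≡ 51 (mod 56).
Since h is injective, we compute h⁻¹(46): solve 11x + 26 ≡ 46 (mod 56), i.e. 11x ≡ 20 (mod 56).
Multiplying by 11⁻¹ = 51 gives x ≡ 51·20 = 1020 = 18·56 + 12 ≡ 12 (mod 56).
Check: h(12) = 11·12 + 26 = 158 = 2·56 + 46 ≡ 46 (mod 56).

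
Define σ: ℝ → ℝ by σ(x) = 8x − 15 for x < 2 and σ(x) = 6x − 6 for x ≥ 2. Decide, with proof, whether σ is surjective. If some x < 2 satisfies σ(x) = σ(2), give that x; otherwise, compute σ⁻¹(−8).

Both pieces are strictly increasing (slopes 8 and 6), so each is injective on its own interval.
The left piece maps (−∞, 2) onto (−∞, 1); the right piece maps [2, ∞) onto [6, ∞).
The union (−∞, 1) ∪ [6, ∞) omits the interval between 1 and 6; in particular 1 has no preimage. So σ is not surjective.
Because the two images are disjoint, no x < 2 has σ(x) = σ(2), so we compute σ⁻¹(−8): −8 lies in (−∞, 1), so solve 8x − 15 = −8: x = (−8 + 15)/8 = 7/8.

7/8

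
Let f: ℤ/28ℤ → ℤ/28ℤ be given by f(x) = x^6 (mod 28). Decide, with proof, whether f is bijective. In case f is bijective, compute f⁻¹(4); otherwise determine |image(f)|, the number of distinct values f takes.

4

f(1) = 1^6 = 1.
f(3): Repeated squaring mod 28: 3^1 ≡ 3, 3^2 ≡ 3² = 9, 3^4 ≡ 9² = 81 ≡ 25. Since 6 = 4 + 2, 3^6 ≡ 25·9: 25·9 = 225 ≡ 1. So 3^6 ≡ 1 (mod 28).
So f(1) = f(3) = 1 while 1 ≠ 3, hence f is not injective, hence not bijective.
Since f is not bijective, we determine |image(f)|. Computing x^6 mod 28 for each x (by repeated squaring, reducing mod 28 at every step), the values f(0), f(1), …, f(27) are: 0, 1, 8, 1, 8, 1, 8, 21, 8, 1, 8, 1, 8, 1, 0, 1, 8, 1, 8, 1, 8, 21, 8, 1, 8, 1, 8, 1.
The distinct values are {0, 1, 8, 21}; there are 4 of them.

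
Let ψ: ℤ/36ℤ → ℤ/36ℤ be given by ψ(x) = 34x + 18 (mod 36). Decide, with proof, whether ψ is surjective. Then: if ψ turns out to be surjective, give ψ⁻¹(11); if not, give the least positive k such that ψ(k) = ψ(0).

18

Since gcd(34, 36) = 2, we have 34x ≡ 0 (mod 2) for all x, so ψ(x) ≡ 0 (mod 2).
But 1 ≢ 0 (mod 2), so 1 ∈ ℤ/36ℤ has no preimage. Thus ψ is not surjective.
Since ψ is not surjective, we find the least positive k with ψ(k) = ψ(0): this means 34k ≡ 0 (mod 36), i.e. 36 ∣ 34k. Since gcd(34, 36) = 2, dividing through by 2 this holds exactly when 18 ∣ 17k, and as gcd(17, 18) = 1, exactly when 18 ∣ k.
The smallest positive such k is 18.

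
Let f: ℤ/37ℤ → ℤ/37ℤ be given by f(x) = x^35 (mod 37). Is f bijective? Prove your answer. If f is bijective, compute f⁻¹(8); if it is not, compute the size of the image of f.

14

Since 37 is prime, the nonzero elements of ℤ/37ℤ form a cyclic group of order 36.
As gcd(35, 36) = 1, raising to the 35th power is a bijection on this group: if s^35 ≡ t^35 then (st^{−1})^35 = 1, and the only element of order dividing gcd(35, 36) = 1 is 1, so s = t.
With f(0) = 0 this makes f injective on all of ℤ/37ℤ, hence bijective (finite equal-size domain and codomain). In particular f is bijective.
Since f is bijective, we find the preimage of 8. The inverse of x ↦ x^35 on (ℤ/37ℤ)^× is x ↦ x^35, because 35·35 = 1225 = 34·36 + 1 ≡ 1 (mod 36) and x^{36} = 1 for x ≠ 0 (Fermat). So f⁻¹(8) = 8^35 mod 37.
Repeated squaring mod 37: 8^1 ≡ 8, 8^2 ≡ 8² = 64 ≡ 27, 8^4 ≡ 27² = 729 ≡ 26, 8^8 ≡ 26² = 676 ≡ 10, 8^16 ≡ 10² = 100 ≡ 26, 8^32 ≡ 26² = 676 ≡ 10. Since 35 = 32 + 2 + 1, 8^35 ≡ 10·27·8: 10·27 = 270 ≡ 11, then 11·8 = 88 ≡ 14. So 8^35 ≡ 14 (mod 37).
Hence f⁻¹(8) = 14.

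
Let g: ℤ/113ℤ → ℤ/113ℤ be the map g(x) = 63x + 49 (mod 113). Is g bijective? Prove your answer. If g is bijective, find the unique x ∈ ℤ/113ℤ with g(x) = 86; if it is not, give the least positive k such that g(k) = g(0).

110

If g(u) = g(v), then 63u ≡ 63v (mod 113). Because gcd(63, 113) = 1, we may cancel 63 to get u ≡ v (mod 113).
We now compute 63⁻¹ mod 113 explicitly. Euclid's algorithm: 113 = 1·63 + 50, 63 = 1·50 + 13, 50 = 3·13 + 11, 13 = 1·11 + 2, 11 = 5·2 + 1; back-substituting gives 1 = 61·63 − 34·113, so 63⁻¹ ≡ 61 (mod 113).
Then y ↦ 61(y − 49) is a two-sided inverse to g, so every y ∈ ℤ/113ℤ has a preimage.
Therefore g is bijective.
Since g is bijective, we compute g⁻¹(86): solve 63x + 49 ≡ 86 (mod 113), i.e. 63x ≡ 37 (mod 113).
Multiplying by 63⁻¹ = 61 gives x ≡ 61·37 = 2257 = 19·113 + 110 ≡ 110 (mod 113).
Check: g(110) = 63·110 + 49 = 6979 = 61·113 + 86 ≡ 86 (mod 113).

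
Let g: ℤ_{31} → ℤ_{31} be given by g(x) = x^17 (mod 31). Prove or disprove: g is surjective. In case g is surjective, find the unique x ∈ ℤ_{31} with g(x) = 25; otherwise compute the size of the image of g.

5

Since 31 is prime, the nonzero elements of ℤ_{31} form a cyclic group of order 30.
As gcd(17, 30) = 1, raising to the 17th power is a bijection on this group: if x_1^17 ≡ x_2^17 then (x_1x_2^{−1})^17 = 1, and the only element of order dividing gcd(17, 30) = 1 is 1, so x_1 = x_2.
With g(0) = 0 this makes g injective on all of ℤ_{31}, hence bijective (finite equal-size domain and codomain). In particular g is surjective.
Since g is surjective, we find the preimage of 25. The inverse of x ↦ x^17 on (ℤ_{31})^× is x ↦ x^23, because 17·23 = 391 = 13·30 + 1 ≡ 1 (mod 30) and x^{30} = 1 for x ≠ 0 (Fermat). So g⁻¹(25) = 25^23 mod 31.
Repeated squaring mod 31: 25^1 ≡ 25, 25^2 ≡ 25² = 625 ≡ 5, 25^4 ≡ 5² = 25, 25^8 ≡ 25² = 625 ≡ 5, 25^16 ≡ 5² = 25. Since 23 = 16 + 4 + 2 + 1, 25^23 ≡ 25·25·5·25: 25·25 = 625 ≡ 5, then 5·5 = 25, then 25·25 = 625 ≡ 5. So 25^23 ≡ 5 (mod 31).
Hence g⁻¹(25) = 5.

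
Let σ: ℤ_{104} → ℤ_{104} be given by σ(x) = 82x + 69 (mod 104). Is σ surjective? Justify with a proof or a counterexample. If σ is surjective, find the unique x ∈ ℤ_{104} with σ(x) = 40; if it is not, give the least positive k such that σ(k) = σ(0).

52

Since gcd(82, 104) = 2, we have 82x ≡ 0 (mod 2) for all x, so σ(x) ≡ 1 (mod 2).
But 0 ≢ 1 (mod 2), so 0 ∈ ℤ_{104} has no preimage. Hence σ is not surjective.
Since σ is not surjective, we find the least positive k with σ(k) = σ(0): this means 82k ≡ 0 (mod 104), i.e. 104 ∣ 82k. Since gcd(82, 104) = 2, dividing through by 2 this holds exactly when 52 ∣ 41k, and as gcd(41, 52) = 1, exactly when 52 ∣ k.
The smallest positive such k is 52.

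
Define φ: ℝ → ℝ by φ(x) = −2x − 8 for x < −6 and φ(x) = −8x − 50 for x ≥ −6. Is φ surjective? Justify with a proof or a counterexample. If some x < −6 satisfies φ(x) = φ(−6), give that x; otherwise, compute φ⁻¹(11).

Both pieces are strictly decreasing (slopes −2 and −8), so each is injective on its own interval.
The left piece maps (−∞, −6) onto (4, ∞); the right piece maps [−6, ∞) onto (−∞, −2].
The union (4, ∞) ∪ (−∞, −2] omits the interval between 4 and −2; in particular 4 has no preimage. So φ is not surjective.
Because the two images are disjoint, no x < −6 has φ(x) = φ(−6), so we compute φ⁻¹(11): 11 lies in (4, ∞), so solve −2x − 8 = 11: x = (11 + 8)/(−2) = −19/2.

-19/2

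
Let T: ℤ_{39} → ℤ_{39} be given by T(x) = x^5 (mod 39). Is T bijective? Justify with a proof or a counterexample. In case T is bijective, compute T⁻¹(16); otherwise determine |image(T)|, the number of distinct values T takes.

Computing x^5 mod 39 for each x (by repeated squaring, reducing mod 39 at every step), the values T(0), T(1), …, T(38) are: 0, 1, 32, 9, 10, 5, 15, 37, 8, 3, 4, 20, 12, 13, 14, 6, 22, 23, 18, 28, 11, 21, 16, 17, 33, 25, 26, 27, 19, 35, 36, 31, 2, 24, 34, 29, 30, 7, 38.
Every element of ℤ_{39} appears exactly once in this list, so T is a bijection, and in particular bijective.
Since T is bijective, we read off the preimage of 16 from the same table: T(22) = 16, so T⁻¹(16) = 22.

22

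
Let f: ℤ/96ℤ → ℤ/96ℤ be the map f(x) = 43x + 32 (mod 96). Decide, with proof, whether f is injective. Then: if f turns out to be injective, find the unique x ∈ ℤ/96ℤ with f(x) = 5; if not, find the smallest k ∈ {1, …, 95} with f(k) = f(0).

15

Recall that injectivity means: for all x_1, x_2 in the domain, f(x_1) = f(x_2) implies x_1 = x_2.
If f(x_1) = f(x_2), then 43x_1 ≡ 43x_2 (mod 96). Because gcd(43, 96) = 1, we may cancel 43 to get x_1 ≡ x_2 (mod 96).
Thus f is injective.
We now compute 43⁻¹ mod 96 explicitly. Euclid's algorithm: 96 = 2·43 + 10, 43 = 4·10 + 3, 10 = 3·3 + 1; back-substituting gives 1 = 67·43 − 30·96, so 43⁻¹ ≡ 67 (mod 96).
Since f is injective, we compute f⁻¹(5): solve 43x + 32 ≡ 5 (mod 96), i.e. 43x ≡ 69 (mod 96).
Multiplying by 43⁻¹ = 67 gives x ≡ 67·69 = 4623 = 48·96 + 15 ≡ 15 (mod 96).
Check: f(15) = 43·15 + 32 = 677 = 7·96 + 5 ≡ 5 (mod 96).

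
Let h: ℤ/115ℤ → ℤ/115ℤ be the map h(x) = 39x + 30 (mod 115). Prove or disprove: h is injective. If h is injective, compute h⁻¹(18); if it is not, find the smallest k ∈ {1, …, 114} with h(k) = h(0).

97

Suppose h(x_1) = h(x_2) in ℤ/115ℤ. Then 39x_1 + 30 ≡ 39x_2 + 30 (mod 115), hence 39(x_1 − x_2) ≡ 0 (mod 115).
Since gcd(39, 115) = 1, 39 is invertible modulo 115, so x_1 − x_2 ≡ 0 (mod 115), i.e. x_1 = x_2.
So h is injective.
We now compute 39⁻¹ mod 115 explicitly. Euclid's algorithm: 115 = 2·39 + 37, 39 = 1·37 + 2, 37 = 18·2 + 1; back-substituting gives 1 = 59·39 − 20·115, so 39⁻¹ ≡ 59 (mod 115).
Since h is injective, we compute h⁻¹(18): solve 39x + 30 ≡ 18 (mod 115), i.e. 39x ≡ 103 (mod 115).
Multiplying by 39⁻¹ = 59 gives x ≡ 59·103 = 6077 = 52·115 + 97 ≡ 97 (mod 115).
Check: h(97) = 39·97 + 30 = 3813 = 33·115 + 18 ≡ 18 (mod 115).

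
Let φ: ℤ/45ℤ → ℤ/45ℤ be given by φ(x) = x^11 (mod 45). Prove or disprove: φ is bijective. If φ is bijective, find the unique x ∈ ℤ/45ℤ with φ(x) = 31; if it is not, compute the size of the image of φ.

35

φ(0) = 0^11 = 0.
φ(15): Repeated squaring mod 45: 15^1 ≡ 15, 15^2 ≡ 15² = 225 ≡ 0, 15^4 ≡ 0² = 0, 15^8 ≡ 0² = 0. Since 11 = 8 + 2 + 1, 15^11 ≡ 0·0·15: 0·0 = 0, then 0·15 = 0. So 15^11 ≡ 0 (mod 45).
So φ(0) = φ(15) = 0 while 0 ≠ 15, thus φ is not injective, hence not bijective.
Since φ is not bijective, we determine |image(φ)|. Computing x^11 mod 45 for each x (by repeated squaring, reducing mod 45 at every step), the values φ(0), φ(1), …, φ(44) are: 0, 1, 23, 27, 34, 20, 36, 13, 17, 9, 10, 41, 18, 7, 29, 0, 31, 8, 27, 19, 5, 36, 43, 2, 9, 40, 26, 18, 37, 14, 0, 16, 38, 27, 4, 35, 36, 28, 32, 9, 25, 11, 18, 22, 44.
The distinct values are {0, 1, 2, 4, 5, 7, 8, 9, 10, 11, 13, 14, 16, 17, 18, 19, 20, 22, 23, 25, 26, 27, 28, 29, 31, 32, 34, 35, 36, 37, 38, 40, 41, 43, 44}; there are 35 of them.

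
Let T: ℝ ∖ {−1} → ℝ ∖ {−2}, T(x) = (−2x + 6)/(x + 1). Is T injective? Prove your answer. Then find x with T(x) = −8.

-7/3

Suppose T(u) = T(v). Cross-multiplying: (−2u + 6)(v + 1) = (−2v + 6)(u + 1).
Expanding both sides and cancelling the symmetric terms leaves −8·(u − v) = 0. Since −8 ≠ 0, u = v. Thus T is injective.
Solving T(x) = −8: cross-multiplying gives −2x + 6 = −8(x + 1), which rearranges to 6x = −14, so x = −7/3.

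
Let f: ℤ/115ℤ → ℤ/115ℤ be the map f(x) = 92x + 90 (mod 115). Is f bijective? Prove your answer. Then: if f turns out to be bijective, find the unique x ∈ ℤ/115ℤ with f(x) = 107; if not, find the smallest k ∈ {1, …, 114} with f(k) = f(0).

5

We have gcd(92, 115) = 23 > 1. Taking u = 0 and v = 5: f(0) = 90 and f(5) = 92·5 + 90 = 550 ≡ 90 (mod 115).
So f(0) = f(5) while 0 ≠ 5, hence f is not injective, hence not bijective.
Since f is not bijective, we find the least positive k with f(k) = f(0): this means 92k ≡ 0 (mod 115), i.e. 115 ∣ 92k. Since gcd(92, 115) = 23, dividing through by 23 this holds exactly when 5 ∣ 4k, and as gcd(4, 5) = 1, exactly when 5 ∣ k.
The smallest positive such k is 5.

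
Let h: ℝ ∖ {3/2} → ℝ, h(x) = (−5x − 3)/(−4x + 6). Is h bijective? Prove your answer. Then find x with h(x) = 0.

-3/5

If h(x) = 5/4, cross-multiplying gives −4(−5x − 3) = −5(−4x + 6), which simplifies to 12 = −30 — false.  So 5/4 has no preimage and h is not surjective.
Hence h is not bijective.
Solving h(x) = 0: cross-multiplying gives −5x − 3 = 0(−4x + 6), which rearranges to −5x = 3, so x = −3/5.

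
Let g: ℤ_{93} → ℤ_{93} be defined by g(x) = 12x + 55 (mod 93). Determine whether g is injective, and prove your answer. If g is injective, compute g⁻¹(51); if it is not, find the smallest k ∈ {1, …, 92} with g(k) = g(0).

31

We have gcd(12, 93) = 3 > 1. Taking a = 0 and b = 31: g(0) = 55 and g(31) = 12·31 + 55 = 427 ≡ 55 (mod 93).
So g(0) = g(31) while 0 ≠ 31, so g is not injective.
Since g is not injective, we find the least positive k with g(k) = g(0): this means 12k ≡ 0 (mod 93), i.e. 93 ∣ 12k. Since gcd(12, 93) = 3, dividing through by 3 this holds exactly when 31 ∣ 4k, and as gcd(4, 31) = 1, exactly when 31 ∣ k.
The smallest positive such k is 31.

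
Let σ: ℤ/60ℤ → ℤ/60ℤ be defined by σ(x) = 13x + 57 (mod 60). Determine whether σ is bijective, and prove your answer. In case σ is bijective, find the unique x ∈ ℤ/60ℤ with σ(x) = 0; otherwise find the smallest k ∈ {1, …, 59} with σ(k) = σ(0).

If σ(s) = σ(t), then 13s ≡ 13t (mod 60). Because gcd(13, 60) = 1, we may cancel 13 to get s ≡ t (mod 60).
We now compute 13⁻¹ mod 60 explicitly. Euclid's algorithm: 60 = 4·13 + 8, 13 = 1·8 + 5, 8 = 1·5 + 3, 5 = 1·3 + 2, 3 = 1·2 + 1; back-substituting gives 1 = 37·13 − 8·60, so 13⁻¹ ≡ 37 (mod 60).
For any y ∈ ℤ/60ℤ, x = 37(y − 57) mod 60 satisfies σ(x) = 13·37(y − 57) + 57 ≡ y (since 13·37 ≡ 1 mod 60). So every y has a preimage.
Hence σ is bijective.
Since σ is bijective, we find σ⁻¹(0): we need 13x ≡ 0 − 57 ≡ 3 (mod 60). Using 13⁻¹ = 37: x ≡ 37·3 = 111 = 1·60 + 51, so x = 51.
Check: σ(51) = 13·51 + 57 = 720 = 12·60 + 0 ≡ 0 (mod 60).

51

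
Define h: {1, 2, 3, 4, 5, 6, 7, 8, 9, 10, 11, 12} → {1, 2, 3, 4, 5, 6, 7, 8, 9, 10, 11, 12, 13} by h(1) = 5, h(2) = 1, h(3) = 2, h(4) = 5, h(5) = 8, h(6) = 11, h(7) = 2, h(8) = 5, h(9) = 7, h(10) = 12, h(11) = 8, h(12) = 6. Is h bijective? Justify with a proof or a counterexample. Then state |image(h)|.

8

h(1) = 5 = h(4) with 1 ≠ 4, so h is not injective, hence not bijective.
The image of h is {1, 2, 5, 6, 7, 8, 11, 12}, which has 8 elements.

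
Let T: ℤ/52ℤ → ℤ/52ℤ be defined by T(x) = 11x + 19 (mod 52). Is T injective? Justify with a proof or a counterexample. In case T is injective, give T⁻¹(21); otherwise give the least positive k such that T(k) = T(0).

Recall: injectivity means: for all x_1, x_2 in the domain, T(x_1) = T(x_2) implies x_1 = x_2.
Suppose T(x_1) = T(x_2) in ℤ/52ℤ. Then 11x_1 + 19 ≡ 11x_2 + 19 (mod 52), therefore 11(x_1 − x_2) ≡ 0 (mod 52).
Since gcd(11, 52) = 1, 11 is invertible modulo 52, hence x_1 − x_2 ≡ 0 (mod 52), i.e. x_1 = x_2.
Hence T is injective.
We now compute 11⁻¹ mod 52 explicitly. Euclid's algorithm: 52 = 4·11 + 8, 11 = 1·8 + 3, 8 = 2·3 + 2, 3 = 1·2 + 1; back-substituting gives 1 = 19·11 − 4·52, so 11⁻¹ ≡ 19 (mod 52).
Since T is injective, we compute T⁻¹(21): solve 11x + 19 ≡ 21 (mod 52), i.e. 11x ≡ 2 (mod 52).
Multiplying by 11⁻¹ = 19 gives x ≡ 19·2 = 38 ≡ 38 (mod 52).
Check: T(38) = 11·38 + 19 = 437 = 8·52 + 21 ≡ 21 (mod 52).

38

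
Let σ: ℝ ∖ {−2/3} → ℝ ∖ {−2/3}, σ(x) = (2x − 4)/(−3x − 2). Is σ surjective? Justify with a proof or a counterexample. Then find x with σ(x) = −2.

For any y ≠ −2/3, solving y(−3x − 2) = 2x − 4 for x gives a well-defined x ≠ −2/3. So σ is surjective.
Solving σ(x) = −2: cross-multiplying gives 2x − 4 = −2(−3x − 2), which rearranges to −4x = 8, so x = −2.

-2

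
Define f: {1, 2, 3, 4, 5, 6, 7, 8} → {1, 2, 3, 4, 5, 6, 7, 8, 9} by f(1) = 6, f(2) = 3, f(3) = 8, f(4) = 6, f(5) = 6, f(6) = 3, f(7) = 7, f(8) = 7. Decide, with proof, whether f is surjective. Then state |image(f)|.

No element maps to 1, so f is not surjective.
The image of f is {3, 6, 7, 8}, which has 4 elements.

4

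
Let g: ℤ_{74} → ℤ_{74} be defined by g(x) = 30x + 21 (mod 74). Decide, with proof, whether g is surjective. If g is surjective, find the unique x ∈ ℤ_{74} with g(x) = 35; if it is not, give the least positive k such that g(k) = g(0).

By definition, surjectivity means every element of the codomain has a preimage under g.
Since gcd(30, 74) = 2, we have 30x ≡ 0 (mod 2) for all x, so g(x) ≡ 1 (mod 2).
But 0 ≢ 1 (mod 2), so 0 ∈ ℤ_{74} has no preimage. So g is not surjective.
Since g is not surjective, we find the least positive k with g(k) = g(0): this means 30k ≡ 0 (mod 74), i.e. 74 ∣ 30k. Since gcd(30, 74) = 2, dividing through by 2 this holds exactly when 37 ∣ 15k, and as gcd(15, 37) = 1, exactly when 37 ∣ k.
The smallest positive such k is 37.

37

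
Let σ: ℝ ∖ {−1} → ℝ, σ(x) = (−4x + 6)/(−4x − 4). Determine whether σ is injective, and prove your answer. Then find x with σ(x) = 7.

-17/12

Suppose σ(u) = σ(v). Cross-multiplying: (−4u + 6)(−4v − 4) = (−4v + 6)(−4u − 4).
Expanding both sides and cancelling the symmetric terms leaves 40·(u − v) = 0. Since 40 ≠ 0, u = v. Thus σ is injective.
Solving σ(x) = 7: cross-multiplying gives −4x + 6 = 7(−4x − 4), which rearranges to 24x = −34, so x = −17/12.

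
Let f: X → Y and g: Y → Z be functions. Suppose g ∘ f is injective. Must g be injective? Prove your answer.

not injective

No. Take X = {1}, Y = {1, 2, 3}, Z = {1, 2, 3}, f(a) = a for each a ∈ X, and g(b) = 2 if b ∈ {2, 3} else g(b) = b.
Then g ∘ f = f is injective (X ⊂ Y and f is the inclusion), but g(2) = g(3) = 2 with 2 ≠ 3, so g is not injective.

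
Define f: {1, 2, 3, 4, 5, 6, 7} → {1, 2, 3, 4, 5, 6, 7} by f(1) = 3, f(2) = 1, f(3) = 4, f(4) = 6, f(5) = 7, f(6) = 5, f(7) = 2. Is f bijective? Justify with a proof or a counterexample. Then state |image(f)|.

The values 3, 1, 4, 6, 7, 5, 2 are a permutation of {1, 2, 3, 4, 5, 6, 7}: each element appears exactly once.
So f is injective and surjective, hence bijective.
The image of f is {1, 2, 3, 4, 5, 6, 7}, which has 7 elements.

7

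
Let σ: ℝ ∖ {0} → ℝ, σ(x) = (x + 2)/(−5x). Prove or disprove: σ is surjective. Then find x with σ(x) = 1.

-1/3

If σ(x) = −1/5, cross-multiplying gives −5(x + 2) = 1(−5x), which simplifies to −10 = 0 — false.  So −1/5 has no preimage and σ is not surjective.
Solving σ(x) = 1: cross-multiplying gives x + 2 = 1(−5x), which rearranges to 6x = −2, so x = −1/3.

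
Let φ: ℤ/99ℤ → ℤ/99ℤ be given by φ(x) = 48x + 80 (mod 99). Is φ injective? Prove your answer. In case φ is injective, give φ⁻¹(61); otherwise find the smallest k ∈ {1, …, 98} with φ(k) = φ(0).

33

Recall: injectivity means: for all x_1, x_2 in the domain, φ(x_1) = φ(x_2) implies x_1 = x_2.
We have gcd(48, 99) = 3 > 1. Taking x_1 = 0 and x_2 = 33: φ(0) = 80 and φ(33) = 48·33 + 80 = 1664 ≡ 80 (mod 99).
So φ(0) = φ(33) while 0 ≠ 33, so φ is not injective.
Since φ is not injective, we find the least positive k with φ(k) = φ(0): this means 48k ≡ 0 (mod 99), i.e. 99 ∣ 48k. Since gcd(48, 99) = 3, dividing through by 3 this holds exactly when 33 ∣ 16k, and as gcd(16, 33) = 1, exactly when 33 ∣ k.
The smallest positive such k is 33.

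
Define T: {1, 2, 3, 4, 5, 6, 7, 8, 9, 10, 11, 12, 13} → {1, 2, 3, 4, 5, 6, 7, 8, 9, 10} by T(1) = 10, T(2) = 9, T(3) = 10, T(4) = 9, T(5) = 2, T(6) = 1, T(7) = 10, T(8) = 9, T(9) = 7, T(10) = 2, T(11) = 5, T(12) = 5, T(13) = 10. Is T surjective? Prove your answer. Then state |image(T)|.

No element maps to 3, so T is not surjective.
The image of T is {1, 2, 5, 7, 9, 10}, which has 6 elements.

6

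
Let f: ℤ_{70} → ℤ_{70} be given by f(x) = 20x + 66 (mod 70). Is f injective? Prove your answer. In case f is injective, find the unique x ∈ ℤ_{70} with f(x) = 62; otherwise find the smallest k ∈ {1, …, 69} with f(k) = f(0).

7

We have gcd(20, 70) = 10 > 1. Taking a = 0 and b = 7: f(0) = 66 and f(7) = 20·7 + 66 = 206 ≡ 66 (mod 70).
So f(0) = f(7) while 0 ≠ 7, so f is not injective.
Since f is not injective, we find the least positive k with f(k) = f(0): this means 20k ≡ 0 (mod 70), i.e. 70 ∣ 20k. Since gcd(20, 70) = 10, dividing through by 10 this holds exactly when 7 ∣ 2k, and as gcd(2, 7) = 1, exactly when 7 ∣ k.
The smallest positive such k is 7.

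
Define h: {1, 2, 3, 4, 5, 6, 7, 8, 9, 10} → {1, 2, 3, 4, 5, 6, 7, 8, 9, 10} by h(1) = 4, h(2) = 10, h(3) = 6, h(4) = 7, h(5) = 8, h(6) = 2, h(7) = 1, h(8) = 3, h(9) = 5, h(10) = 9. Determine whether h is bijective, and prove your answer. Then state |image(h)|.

The values 4, 10, 6, 7, 8, 2, 1, 3, 5, 9 are a permutation of {1, 2, 3, 4, 5, 6, 7, 8, 9, 10}: each element appears exactly once.
So h is injective and surjective, hence bijective.
The image of h is {1, 2, 3, 4, 5, 6, 7, 8, 9, 10}, which has 10 elements.

10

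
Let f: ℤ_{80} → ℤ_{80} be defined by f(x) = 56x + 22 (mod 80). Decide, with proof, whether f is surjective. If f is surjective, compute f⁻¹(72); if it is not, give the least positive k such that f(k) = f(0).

10

Since gcd(56, 80) = 8, we have 56x ≡ 0 (mod 8) for all x, so f(x) ≡ 6 (mod 8).
But 0 ≢ 6 (mod 8), so 0 ∈ ℤ_{80} has no preimage. Thus f is not surjective.
Since f is not surjective, we find the least positive k with f(k) = f(0): this means 56k ≡ 0 (mod 80), i.e. 80 ∣ 56k. Since gcd(56, 80) = 8, dividing through by 8 this holds exactly when 10 ∣ 7k, and as gcd(7, 10) = 1, exactly when 10 ∣ k.
The smallest positive such k is 10.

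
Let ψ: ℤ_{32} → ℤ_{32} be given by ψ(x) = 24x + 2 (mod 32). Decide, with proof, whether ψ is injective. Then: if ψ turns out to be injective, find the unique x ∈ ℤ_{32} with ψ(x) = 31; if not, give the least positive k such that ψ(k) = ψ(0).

We have gcd(24, 32) = 8 > 1. Taking a = 0 and b = 4: ψ(0) = 2 and ψ(4) = 24·4 + 2 = 98 ≡ 2 (mod 32).
So ψ(0) = ψ(4) while 0 ≠ 4, therefore ψ is not injective.
Since ψ is not injective, we find the least positive k with ψ(k) = ψ(0): this means 24k ≡ 0 (mod 32), i.e. 32 ∣ 24k. Since gcd(24, 32) = 8, dividing through by 8 this holds exactly when 4 ∣ 3k, and as gcd(3, 4) = 1, exactly when 4 ∣ k.
The smallest positive such k is 4.

4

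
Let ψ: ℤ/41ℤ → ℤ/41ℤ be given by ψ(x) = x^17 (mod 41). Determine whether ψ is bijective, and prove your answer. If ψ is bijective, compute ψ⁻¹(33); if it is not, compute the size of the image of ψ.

Since 41 is prime, the nonzero elements of ℤ/41ℤ form a cyclic group of order 40.
As gcd(17, 40) = 1, raising to the 17th power is a bijection on this group: if x_1^17 ≡ x_2^17 then (x_1x_2^{−1})^17 = 1, and the only element of order dividing gcd(17, 40) = 1 is 1, so x_1 = x_2.
With ψ(0) = 0 this makes ψ injective on all of ℤ/41ℤ, hence bijective (finite equal-size domain and codomain). In particular ψ is bijective.
Since ψ is bijective, we find the preimage of 33. The inverse of x ↦ x^17 on (ℤ/41ℤ)^× is x ↦ x^33, because 17·33 = 561 = 14·40 + 1 ≡ 1 (mod 40) and x^{40} = 1 for x ≠ 0 (Fermat). So ψ⁻¹(33) = 33^33 mod 41.
Repeated squaring mod 41: 33^1 ≡ 33, 33^2 ≡ 33² = 1089 ≡ 23, 33^4 ≡ 23² = 529 ≡ 37, 33^8 ≡ 37² = 1369 ≡ 16, 33^16 ≡ 16² = 256 ≡ 10, 33^32 ≡ 10² = 100 ≡ 18. Since 33 = 32 + 1, 33^33 ≡ 18·33: 18·33 = 594 ≡ 20. So 33^33 ≡ 20 (mod 41).
Hence ψ⁻¹(33) = 20.

20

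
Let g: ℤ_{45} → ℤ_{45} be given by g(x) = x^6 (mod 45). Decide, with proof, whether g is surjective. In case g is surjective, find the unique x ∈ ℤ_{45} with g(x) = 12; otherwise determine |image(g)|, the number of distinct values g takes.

6

g(1) = 1^6 = 1.
g(4): Repeated squaring mod 45: 4^1 ≡ 4, 4^2 ≡ 4² = 16, 4^4 ≡ 16² = 256 ≡ 31. Since 6 = 4 + 2, 4^6 ≡ 31·16: 31·16 = 496 ≡ 1. So 4^6 ≡ 1 (mod 45).
So g(1) = g(4) = 1 while 1 ≠ 4, therefore g is not injective.
A non-injective map from the 45-element set ℤ_{45} to itself takes at most 44 distinct values, so it cannot be surjective. Thus g is not surjective.
Since g is not surjective, we determine |image(g)|. Computing x^6 mod 45 for each x (by repeated squaring, reducing mod 45 at every step), the values g(0), g(1), …, g(44) are: 0, 1, 19, 9, 1, 10, 36, 19, 19, 36, 10, 1, 9, 19, 1, 0, 1, 19, 9, 1, 10, 36, 19, 19, 36, 10, 1, 9, 19, 1, 0, 1, 19, 9, 1, 10, 36, 19, 19, 36, 10, 1, 9, 19, 1.
The distinct values are {0, 1, 9, 10, 19, 36}; there are 6 of them.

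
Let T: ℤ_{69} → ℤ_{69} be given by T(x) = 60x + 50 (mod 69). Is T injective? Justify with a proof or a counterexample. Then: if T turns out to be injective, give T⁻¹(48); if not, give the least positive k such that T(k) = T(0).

Recall: T is injective if T(s) = T(t) implies s = t.
We have gcd(60, 69) = 3 > 1. Taking s = 0 and t = 23: T(0) = 50 and T(23) = 60·23 + 50 = 1430 ≡ 50 (mod 69).
So T(0) = T(23) while 0 ≠ 23, thus T is not injective.
Since T is not injective, we find the least positive k with T(k) = T(0): this means 60k ≡ 0 (mod 69), i.e. 69 ∣ 60k. Since gcd(60, 69) = 3, dividing through by 3 this holds exactly when 23 ∣ 20k, and as gcd(20, 23) = 1, exactly when 23 ∣ k.
The smallest positive such k is 23.

23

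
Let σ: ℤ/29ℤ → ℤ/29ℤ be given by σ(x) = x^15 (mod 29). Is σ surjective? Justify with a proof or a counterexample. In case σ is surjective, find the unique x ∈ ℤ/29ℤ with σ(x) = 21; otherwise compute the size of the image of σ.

Since 29 is prime, the nonzero elements of ℤ/29ℤ form a cyclic group of order 28.
As gcd(15, 28) = 1, raising to the 15th power is a bijection on this group: if x_1^15 ≡ x_2^15 then (x_1x_2^{−1})^15 = 1, and the only element of order dividing gcd(15, 28) = 1 is 1, so x_1 = x_2.
With σ(0) = 0 this makes σ injective on all of ℤ/29ℤ, hence bijective (finite equal-size domain and codomain). In particular σ is surjective.
Since σ is surjective, we find the preimage of 21. The inverse of x ↦ x^15 on (ℤ/29ℤ)^× is x ↦ x^15, because 15·15 = 225 = 8·28 + 1 ≡ 1 (mod 28) and x^{28} = 1 for x ≠ 0 (Fermat). So σ⁻¹(21) = 21^15 mod 29.
Repeated squaring mod 29: 21^1 ≡ 21, 21^2 ≡ 21² = 441 ≡ 6, 21^4 ≡ 6² = 36 ≡ 7, 21^8 ≡ 7² = 49 ≡ 20. Since 15 = 8 + 4 + 2 + 1, 21^15 ≡ 20·7·6·21: 20·7 = 140 ≡ 24, then 24·6 = 144 ≡ 28, then 28·21 = 588 ≡ 8. So 21^15 ≡ 8 (mod 29).
Hence σ⁻¹(21) = 8.

8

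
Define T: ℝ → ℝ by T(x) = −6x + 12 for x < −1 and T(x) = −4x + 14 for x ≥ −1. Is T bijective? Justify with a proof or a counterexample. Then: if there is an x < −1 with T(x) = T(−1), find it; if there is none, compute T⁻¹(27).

-5/2

Both pieces are strictly decreasing (slopes −6 and −4), so each is injective on its own interval.
The left piece maps (−∞, −1) onto (18, ∞); the right piece maps [−1, ∞) onto (−∞, 18].
Since 18 = 18, the images partition ℝ: T is injective and surjective, hence bijective.
Because the two images are disjoint, no x < −1 has T(x) = T(−1), so we compute T⁻¹(27): 27 lies in (18, ∞), so solve −6x + 12 = 27: x = (27 − 12)/(−6) = −5/2.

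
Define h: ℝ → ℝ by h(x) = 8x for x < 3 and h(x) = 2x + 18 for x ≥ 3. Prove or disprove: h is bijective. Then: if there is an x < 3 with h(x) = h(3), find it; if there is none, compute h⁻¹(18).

9/4

Both pieces are strictly increasing (slopes 8 and 2), so each is injective on its own interval.
The left piece maps (−∞, 3) onto (−∞, 24); the right piece maps [3, ∞) onto [24, ∞).
Since 24 = 24, the images partition ℝ: h is injective and surjective, hence bijective.
Because the two images are disjoint, no x < 3 has h(x) = h(3), so we compute h⁻¹(18): 18 lies in (−∞, 24), so solve 8x = 18: x = (18 − 0)/8 = 9/4.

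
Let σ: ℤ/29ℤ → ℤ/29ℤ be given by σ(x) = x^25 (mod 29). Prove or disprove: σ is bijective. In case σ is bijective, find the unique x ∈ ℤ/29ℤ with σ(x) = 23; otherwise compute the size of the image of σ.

7

Since 29 is prime, the nonzero elements of ℤ/29ℤ form a cyclic group of order 28.
As gcd(25, 28) = 1, raising to the 25th power is a bijection on this group: if u^25 ≡ v^25 then (uv^{−1})^25 = 1, and the only element of order dividing gcd(25, 28) = 1 is 1, so u = v.
With σ(0) = 0 this makes σ injective on all of ℤ/29ℤ, hence bijective (finite equal-size domain and codomain). In particular σ is bijective.
Since σ is bijective, we find the preimage of 23. The inverse of x ↦ x^25 on (ℤ/29ℤ)^× is x ↦ x^9, because 25·9 = 225 = 8·28 + 1 ≡ 1 (mod 28) and x^{28} = 1 for x ≠ 0 (Fermat). So σ⁻¹(23) = 23^9 mod 29.
Repeated squaring mod 29: 23^1 ≡ 23, 23^2 ≡ 23² = 529 ≡ 7, 23^4 ≡ 7² = 49 ≡ 20, 23^8 ≡ 20² = 400 ≡ 23. Since 9 = 8 + 1, 23^9 ≡ 23·23: 23·23 = 529 ≡ 7. So 23^9 ≡ 7 (mod 29).
Hence σ⁻¹(23) = 7.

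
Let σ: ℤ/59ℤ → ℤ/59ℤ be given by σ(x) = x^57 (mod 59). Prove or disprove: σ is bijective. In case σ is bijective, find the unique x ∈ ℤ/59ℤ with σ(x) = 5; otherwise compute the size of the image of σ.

Since 59 is prime, the nonzero elements of ℤ/59ℤ form a cyclic group of order 58.
As gcd(57, 58) = 1, raising to the 57th power is a bijection on this group: if s^57 ≡ t^57 then (st^{−1})^57 = 1, and the only element of order dividing gcd(57, 58) = 1 is 1, so s = t.
With σ(0) = 0 this makes σ injective on all of ℤ/59ℤ, hence bijective (finite equal-size domain and codomain). In particular σ is bijective.
Since σ is bijective, we find the preimage of 5. The inverse of x ↦ x^57 on (ℤ/59ℤ)^× is x ↦ x^57, because 57·57 = 3249 = 56·58 + 1 ≡ 1 (mod 58) and x^{58} = 1 for x ≠ 0 (Fermat). So σ⁻¹(5) = 5^57 mod 59.
Repeated squaring mod 59: 5^1 ≡ 5, 5^2 ≡ 5² = 25, 5^4 ≡ 25² = 625 ≡ 35, 5^8 ≡ 35² = 1225 ≡ 45, 5^16 ≡ 45² = 2025 ≡ 19, 5^32 ≡ 19² = 361 ≡ 7. Since 57 = 32 + 16 + 8 + 1, 5^57 ≡ 7·19·45·5: 7·19 = 133 ≡ 15, then 15·45 = 675 ≡ 26, then 26·5 = 130 ≡ 12. So 5^57 ≡ 12 (mod 59).
Hence σ⁻¹(5) = 12.

12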